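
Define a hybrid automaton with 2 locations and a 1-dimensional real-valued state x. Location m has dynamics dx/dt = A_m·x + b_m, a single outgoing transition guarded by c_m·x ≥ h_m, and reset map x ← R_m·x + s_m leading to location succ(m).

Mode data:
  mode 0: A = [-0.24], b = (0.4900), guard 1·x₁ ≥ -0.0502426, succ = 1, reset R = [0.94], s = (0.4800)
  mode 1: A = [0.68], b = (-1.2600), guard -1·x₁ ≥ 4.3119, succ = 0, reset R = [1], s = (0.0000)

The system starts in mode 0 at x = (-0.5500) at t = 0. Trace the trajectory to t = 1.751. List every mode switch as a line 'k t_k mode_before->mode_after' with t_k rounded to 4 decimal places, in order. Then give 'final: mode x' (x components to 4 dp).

Mode 0: guard c·x = -0.0502 hit at Δt = 0.8926 (t = 0.8926), x⁻ = (-0.0502) → reset → x⁺ = (0.4328), jump to mode 1
Mode 1: flow for 0.8584 to horizon, guard not reached → x = (-0.6930)

1 0.8926 0->1
final: 1 -0.6930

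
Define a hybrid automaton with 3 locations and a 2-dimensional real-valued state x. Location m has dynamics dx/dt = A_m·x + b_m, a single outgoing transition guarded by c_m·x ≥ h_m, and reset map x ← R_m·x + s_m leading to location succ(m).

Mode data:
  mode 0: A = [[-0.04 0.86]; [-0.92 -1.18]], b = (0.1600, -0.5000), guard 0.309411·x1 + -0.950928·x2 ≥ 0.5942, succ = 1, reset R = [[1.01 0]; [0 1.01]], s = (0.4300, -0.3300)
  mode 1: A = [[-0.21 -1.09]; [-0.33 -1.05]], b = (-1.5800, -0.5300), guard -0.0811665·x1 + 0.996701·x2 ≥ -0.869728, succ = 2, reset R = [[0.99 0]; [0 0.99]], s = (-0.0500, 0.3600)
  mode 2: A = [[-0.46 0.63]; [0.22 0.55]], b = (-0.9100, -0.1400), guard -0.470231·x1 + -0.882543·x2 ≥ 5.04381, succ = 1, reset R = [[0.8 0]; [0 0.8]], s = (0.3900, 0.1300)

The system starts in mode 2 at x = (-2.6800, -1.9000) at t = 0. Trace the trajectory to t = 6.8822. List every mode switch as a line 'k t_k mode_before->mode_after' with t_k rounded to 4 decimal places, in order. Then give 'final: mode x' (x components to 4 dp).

Mode 2: guard c·x = 5.0438 hit at Δt = 0.7997 (t = 0.7997), x⁻ = (-3.6486, -3.7710) → reset → x⁺ = (-2.5289, -2.8868), jump to mode 1
Mode 1: guard c·x = -0.8697 hit at Δt = 0.9319 (t = 1.7316), x⁻ = (-1.7962, -1.0189) → reset → x⁺ = (-1.8282, -0.6487), jump to mode 2
Mode 2: guard c·x = 5.0438 hit at Δt = 1.8094 (t = 3.5410), x⁻ = (-3.5650, -3.8156) → reset → x⁺ = (-2.4620, -2.9225), jump to mode 1
Mode 1: guard c·x = -0.8697 hit at Δt = 0.9634 (t = 4.5044), x⁻ = (-1.7156, -1.0123) → reset → x⁺ = (-1.7484, -0.6422), jump to mode 2
Mode 2: guard c·x = 5.0438 hit at Δt = 1.8338 (t = 6.3382), x⁻ = (-3.5447, -3.8264) → reset → x⁺ = (-2.4457, -2.9312), jump to mode 1
Mode 1: flow for 0.5440 to horizon, guard not reached → x = (-1.7720, -1.6009)

1 0.7997 2->1
2 1.7316 1->2
3 3.5410 2->1
4 4.5044 1->2
5 6.3382 2->1
final: 1 -1.7720 -1.6009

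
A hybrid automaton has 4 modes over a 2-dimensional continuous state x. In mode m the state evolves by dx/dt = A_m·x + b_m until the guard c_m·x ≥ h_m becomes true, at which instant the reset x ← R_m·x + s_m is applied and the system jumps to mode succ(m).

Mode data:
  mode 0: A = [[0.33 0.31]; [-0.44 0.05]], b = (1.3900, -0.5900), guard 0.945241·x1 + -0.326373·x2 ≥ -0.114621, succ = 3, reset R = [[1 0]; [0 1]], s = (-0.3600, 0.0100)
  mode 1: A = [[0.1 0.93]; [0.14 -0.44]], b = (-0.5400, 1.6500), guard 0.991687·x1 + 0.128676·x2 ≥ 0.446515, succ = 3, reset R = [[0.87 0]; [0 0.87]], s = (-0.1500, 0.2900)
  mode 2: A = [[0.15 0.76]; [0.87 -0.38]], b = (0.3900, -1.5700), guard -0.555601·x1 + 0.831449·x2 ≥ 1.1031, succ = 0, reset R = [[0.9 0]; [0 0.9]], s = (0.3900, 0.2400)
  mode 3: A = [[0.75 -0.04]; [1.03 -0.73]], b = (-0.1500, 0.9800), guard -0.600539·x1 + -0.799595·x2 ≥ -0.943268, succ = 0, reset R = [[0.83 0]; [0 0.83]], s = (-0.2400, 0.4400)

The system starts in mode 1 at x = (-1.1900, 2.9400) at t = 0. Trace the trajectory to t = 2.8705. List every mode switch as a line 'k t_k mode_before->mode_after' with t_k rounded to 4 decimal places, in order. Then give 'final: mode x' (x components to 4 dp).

1 0.5650 1->3
2 1.7237 3->0
3 2.3967 0->3
final: 3 -0.0262 1.5304

Mode 1: guard c·x = 0.4465 hit at Δt = 0.5650 (t = 0.5650), x⁻ = (0.0507, 3.0794) → reset → x⁺ = (-0.1059, 2.9690), jump to mode 3
Mode 3: guard c·x = -0.9433 hit at Δt = 1.1587 (t = 1.7237), x⁻ = (-0.7067, 1.7104) → reset → x⁺ = (-0.8266, 1.8597), jump to mode 0
Mode 0: guard c·x = -0.1146 hit at Δt = 0.6730 (t = 2.3967), x⁻ = (0.4265, 1.5863) → reset → x⁺ = (0.0665, 1.5963), jump to mode 3
Mode 3: flow for 0.4738 to horizon, guard not reached → x = (-0.0262, 1.5304)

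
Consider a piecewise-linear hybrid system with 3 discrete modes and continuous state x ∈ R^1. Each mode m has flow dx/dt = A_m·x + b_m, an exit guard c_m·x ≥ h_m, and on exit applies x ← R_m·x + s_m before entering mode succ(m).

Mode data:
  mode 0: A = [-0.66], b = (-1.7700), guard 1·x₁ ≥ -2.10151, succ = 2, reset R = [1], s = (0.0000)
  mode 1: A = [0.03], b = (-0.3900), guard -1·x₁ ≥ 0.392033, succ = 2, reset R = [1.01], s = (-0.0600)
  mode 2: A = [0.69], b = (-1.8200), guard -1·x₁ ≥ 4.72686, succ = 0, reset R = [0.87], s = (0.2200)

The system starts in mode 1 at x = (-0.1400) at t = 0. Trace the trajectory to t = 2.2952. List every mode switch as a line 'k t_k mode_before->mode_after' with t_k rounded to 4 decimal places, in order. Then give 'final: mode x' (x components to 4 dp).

Mode 1: guard c·x = 0.3920 hit at Δt = 0.6333 (t = 0.6333), x⁻ = (-0.3920) → reset → x⁺ = (-0.4560), jump to mode 2
Mode 2: guard c·x = 4.7269 hit at Δt = 1.2570 (t = 1.8903), x⁻ = (-4.7269) → reset → x⁺ = (-3.8924), jump to mode 0
Mode 0: flow for 0.4049 to horizon, guard not reached → x = (-3.6085)

1 0.6333 1->2
2 1.8903 2->0
final: 0 -3.6085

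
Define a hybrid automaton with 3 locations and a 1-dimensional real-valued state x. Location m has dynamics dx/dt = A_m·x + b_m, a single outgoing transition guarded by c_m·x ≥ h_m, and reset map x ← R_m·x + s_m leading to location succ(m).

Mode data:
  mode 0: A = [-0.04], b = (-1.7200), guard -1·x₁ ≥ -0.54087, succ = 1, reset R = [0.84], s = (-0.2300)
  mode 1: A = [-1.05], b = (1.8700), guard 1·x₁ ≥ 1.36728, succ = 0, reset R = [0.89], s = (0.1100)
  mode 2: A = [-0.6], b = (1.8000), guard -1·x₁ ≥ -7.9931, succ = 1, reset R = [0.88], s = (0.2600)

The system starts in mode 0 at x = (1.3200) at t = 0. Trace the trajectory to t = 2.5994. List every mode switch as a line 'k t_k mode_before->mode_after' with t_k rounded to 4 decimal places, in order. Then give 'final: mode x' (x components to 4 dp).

1 0.4434 0->1
2 1.7055 1->0
3 2.1528 0->1
final: 1 0.8070

Mode 0: guard c·x = -0.5409 hit at Δt = 0.4434 (t = 0.4434), x⁻ = (0.5409) → reset → x⁺ = (0.2243), jump to mode 1
Mode 1: guard c·x = 1.3673 hit at Δt = 1.2621 (t = 1.7055), x⁻ = (1.3673) → reset → x⁺ = (1.3269), jump to mode 0
Mode 0: guard c·x = -0.5409 hit at Δt = 0.4473 (t = 2.1528), x⁻ = (0.5409) → reset → x⁺ = (0.2243), jump to mode 1
Mode 1: flow for 0.4466 to horizon, guard not reached → x = (0.8070)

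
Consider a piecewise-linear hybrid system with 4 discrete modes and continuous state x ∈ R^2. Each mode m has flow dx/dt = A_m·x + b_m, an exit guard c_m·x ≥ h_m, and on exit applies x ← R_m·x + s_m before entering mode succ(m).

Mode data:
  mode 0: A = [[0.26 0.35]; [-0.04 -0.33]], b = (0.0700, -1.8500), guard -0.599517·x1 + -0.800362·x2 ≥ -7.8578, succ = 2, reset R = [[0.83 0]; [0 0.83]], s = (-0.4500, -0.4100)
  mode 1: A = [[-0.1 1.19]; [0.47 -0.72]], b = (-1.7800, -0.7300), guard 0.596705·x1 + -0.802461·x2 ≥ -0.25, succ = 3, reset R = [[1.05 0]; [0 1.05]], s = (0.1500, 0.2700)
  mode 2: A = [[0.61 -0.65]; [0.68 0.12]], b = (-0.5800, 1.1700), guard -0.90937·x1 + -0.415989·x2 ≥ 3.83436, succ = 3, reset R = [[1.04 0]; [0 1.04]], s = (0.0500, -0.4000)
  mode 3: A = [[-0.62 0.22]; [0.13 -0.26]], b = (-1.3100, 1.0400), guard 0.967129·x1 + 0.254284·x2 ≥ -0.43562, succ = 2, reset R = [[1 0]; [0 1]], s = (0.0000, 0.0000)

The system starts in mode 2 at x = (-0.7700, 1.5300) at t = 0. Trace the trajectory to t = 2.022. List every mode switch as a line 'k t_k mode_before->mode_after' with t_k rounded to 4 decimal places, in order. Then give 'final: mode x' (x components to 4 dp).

Mode 2: guard c·x = 3.8344 hit at Δt = 1.2513 (t = 1.2513), x⁻ = (-4.7158, 1.0915) → reset → x⁺ = (-4.8544, 0.7351), jump to mode 3
Mode 3: flow for 0.7707 to horizon, guard not reached → x = (-3.6994, 0.9453)

1 1.2513 2->3
final: 3 -3.6994 0.9453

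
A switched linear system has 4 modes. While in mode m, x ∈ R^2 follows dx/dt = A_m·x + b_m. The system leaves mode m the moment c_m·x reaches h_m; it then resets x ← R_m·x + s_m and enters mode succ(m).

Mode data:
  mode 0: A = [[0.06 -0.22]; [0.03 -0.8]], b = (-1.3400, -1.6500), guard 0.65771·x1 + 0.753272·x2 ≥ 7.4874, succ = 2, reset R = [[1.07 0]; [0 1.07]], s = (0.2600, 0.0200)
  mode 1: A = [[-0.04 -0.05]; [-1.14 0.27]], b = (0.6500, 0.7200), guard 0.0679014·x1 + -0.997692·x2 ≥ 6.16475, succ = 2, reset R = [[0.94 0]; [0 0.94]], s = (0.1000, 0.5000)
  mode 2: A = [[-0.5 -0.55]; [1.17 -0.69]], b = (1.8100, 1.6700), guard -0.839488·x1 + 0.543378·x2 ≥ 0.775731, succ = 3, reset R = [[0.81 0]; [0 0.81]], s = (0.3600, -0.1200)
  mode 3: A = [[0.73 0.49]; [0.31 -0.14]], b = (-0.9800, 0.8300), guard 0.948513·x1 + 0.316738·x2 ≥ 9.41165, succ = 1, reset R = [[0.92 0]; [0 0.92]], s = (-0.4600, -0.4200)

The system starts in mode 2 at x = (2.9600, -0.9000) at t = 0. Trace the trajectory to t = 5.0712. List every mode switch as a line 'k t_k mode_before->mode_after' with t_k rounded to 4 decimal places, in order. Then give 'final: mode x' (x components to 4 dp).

1 1.5886 2->3
2 3.0996 3->1
3 4.4898 1->2
final: 2 6.5928 1.4843

Mode 2: guard c·x = 0.7757 hit at Δt = 1.5886 (t = 1.5886), x⁻ = (1.7518, 4.1341) → reset → x⁺ = (1.7790, 3.2286), jump to mode 3
Mode 3: guard c·x = 9.4116 hit at Δt = 1.5110 (t = 3.0996), x⁻ = (8.0625, 5.5701) → reset → x⁺ = (6.9575, 4.7045), jump to mode 1
Mode 1: guard c·x = 6.1647 hit at Δt = 1.3902 (t = 4.4898), x⁻ = (7.4697, -5.6706) → reset → x⁺ = (7.1215, -4.8304), jump to mode 2
Mode 2: flow for 0.5814 to horizon, guard not reached → x = (6.5928, 1.4843)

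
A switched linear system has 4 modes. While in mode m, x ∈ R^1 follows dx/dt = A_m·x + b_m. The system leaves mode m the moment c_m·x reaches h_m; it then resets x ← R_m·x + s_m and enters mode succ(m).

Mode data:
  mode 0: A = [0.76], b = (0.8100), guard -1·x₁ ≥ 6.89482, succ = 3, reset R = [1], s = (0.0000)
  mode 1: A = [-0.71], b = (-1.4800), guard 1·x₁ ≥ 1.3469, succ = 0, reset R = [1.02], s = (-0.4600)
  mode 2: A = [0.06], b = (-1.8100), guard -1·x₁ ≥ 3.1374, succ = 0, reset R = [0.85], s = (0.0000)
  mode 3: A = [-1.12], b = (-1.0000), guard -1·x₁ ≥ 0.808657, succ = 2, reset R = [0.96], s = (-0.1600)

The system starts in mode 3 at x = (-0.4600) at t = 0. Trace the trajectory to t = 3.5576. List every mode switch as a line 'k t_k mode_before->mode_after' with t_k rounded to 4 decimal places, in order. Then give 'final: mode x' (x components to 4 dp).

1 1.4618 3->2
2 2.6014 2->0
final: 0 -4.3771

Mode 3: guard c·x = 0.8087 hit at Δt = 1.4618 (t = 1.4618), x⁻ = (-0.8087) → reset → x⁺ = (-0.9363), jump to mode 2
Mode 2: guard c·x = 3.1374 hit at Δt = 1.1396 (t = 2.6014), x⁻ = (-3.1374) → reset → x⁺ = (-2.6668), jump to mode 0
Mode 0: flow for 0.9562 to horizon, guard not reached → x = (-4.3771)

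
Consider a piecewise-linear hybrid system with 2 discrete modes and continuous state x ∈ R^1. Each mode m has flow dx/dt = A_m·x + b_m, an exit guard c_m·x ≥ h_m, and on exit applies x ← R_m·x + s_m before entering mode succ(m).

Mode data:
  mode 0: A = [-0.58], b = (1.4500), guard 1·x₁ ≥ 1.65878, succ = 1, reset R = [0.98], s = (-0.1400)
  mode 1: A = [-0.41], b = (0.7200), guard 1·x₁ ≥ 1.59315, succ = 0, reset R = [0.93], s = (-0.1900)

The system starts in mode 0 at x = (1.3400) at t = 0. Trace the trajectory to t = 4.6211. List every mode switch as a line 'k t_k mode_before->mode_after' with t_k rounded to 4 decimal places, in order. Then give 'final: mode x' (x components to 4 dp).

1 0.5540 0->1
2 1.7901 1->0
3 2.4146 0->1
4 3.6507 1->0
5 4.2752 0->1
final: 1 1.5214

Mode 0: guard c·x = 1.6588 hit at Δt = 0.5540 (t = 0.5540), x⁻ = (1.6588) → reset → x⁺ = (1.4856), jump to mode 1
Mode 1: guard c·x = 1.5932 hit at Δt = 1.2361 (t = 1.7901), x⁻ = (1.5931) → reset → x⁺ = (1.2916), jump to mode 0
Mode 0: guard c·x = 1.6588 hit at Δt = 0.6244 (t = 2.4146), x⁻ = (1.6588) → reset → x⁺ = (1.4856), jump to mode 1
Mode 1: guard c·x = 1.5932 hit at Δt = 1.2361 (t = 3.6507), x⁻ = (1.5931) → reset → x⁺ = (1.2916), jump to mode 0
Mode 0: guard c·x = 1.6588 hit at Δt = 0.6244 (t = 4.2752), x⁻ = (1.6588) → reset → x⁺ = (1.4856), jump to mode 1
Mode 1: flow for 0.3459 to horizon, guard not reached → x = (1.5214)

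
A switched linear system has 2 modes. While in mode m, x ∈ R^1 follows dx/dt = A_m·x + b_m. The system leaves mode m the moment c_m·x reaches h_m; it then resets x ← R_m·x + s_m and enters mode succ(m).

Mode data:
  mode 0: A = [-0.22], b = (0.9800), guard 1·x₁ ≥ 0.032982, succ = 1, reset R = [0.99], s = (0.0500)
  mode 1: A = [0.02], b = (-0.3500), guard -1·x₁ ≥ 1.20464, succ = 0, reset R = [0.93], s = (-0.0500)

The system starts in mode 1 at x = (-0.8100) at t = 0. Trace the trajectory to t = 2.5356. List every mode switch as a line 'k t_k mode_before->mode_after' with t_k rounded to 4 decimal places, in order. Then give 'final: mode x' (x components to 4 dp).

1 1.0662 1->0
2 2.1603 0->1
final: 1 -0.0486

Mode 1: guard c·x = 1.2046 hit at Δt = 1.0662 (t = 1.0662), x⁻ = (-1.2046) → reset → x⁺ = (-1.1703), jump to mode 0
Mode 0: guard c·x = 0.0330 hit at Δt = 1.0941 (t = 2.1603), x⁻ = (0.0330) → reset → x⁺ = (0.0827), jump to mode 1
Mode 1: flow for 0.3753 to horizon, guard not reached → x = (-0.0486)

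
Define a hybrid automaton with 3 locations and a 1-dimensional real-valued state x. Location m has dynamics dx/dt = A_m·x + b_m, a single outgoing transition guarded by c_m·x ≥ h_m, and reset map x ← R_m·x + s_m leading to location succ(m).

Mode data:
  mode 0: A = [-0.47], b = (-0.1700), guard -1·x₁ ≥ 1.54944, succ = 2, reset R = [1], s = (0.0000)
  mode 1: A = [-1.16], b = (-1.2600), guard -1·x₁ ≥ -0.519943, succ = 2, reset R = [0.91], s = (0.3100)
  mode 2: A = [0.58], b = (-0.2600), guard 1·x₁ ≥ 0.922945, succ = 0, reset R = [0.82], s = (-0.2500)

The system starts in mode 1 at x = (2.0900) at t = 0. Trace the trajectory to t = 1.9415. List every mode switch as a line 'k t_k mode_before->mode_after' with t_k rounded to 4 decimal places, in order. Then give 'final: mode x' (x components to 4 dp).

1 0.5878 1->2
2 1.1893 2->0
final: 0 0.2482

Mode 1: guard c·x = -0.5199 hit at Δt = 0.5878 (t = 0.5878), x⁻ = (0.5199) → reset → x⁺ = (0.7831), jump to mode 2
Mode 2: guard c·x = 0.9229 hit at Δt = 0.6015 (t = 1.1893), x⁻ = (0.9229) → reset → x⁺ = (0.5068), jump to mode 0
Mode 0: flow for 0.7522 to horizon, guard not reached → x = (0.2482)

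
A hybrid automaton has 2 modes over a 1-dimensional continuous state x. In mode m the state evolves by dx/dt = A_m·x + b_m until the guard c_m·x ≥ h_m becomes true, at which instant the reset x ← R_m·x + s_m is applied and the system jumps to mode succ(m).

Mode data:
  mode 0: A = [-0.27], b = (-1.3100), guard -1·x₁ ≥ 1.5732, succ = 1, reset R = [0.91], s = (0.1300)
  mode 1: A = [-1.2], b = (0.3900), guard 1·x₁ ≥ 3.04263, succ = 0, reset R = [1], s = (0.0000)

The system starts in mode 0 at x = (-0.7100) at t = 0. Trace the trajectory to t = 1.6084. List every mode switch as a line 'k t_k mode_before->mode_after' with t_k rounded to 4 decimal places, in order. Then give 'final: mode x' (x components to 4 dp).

Mode 0: guard c·x = 1.5732 hit at Δt = 0.8656 (t = 0.8656), x⁻ = (-1.5732) → reset → x⁺ = (-1.3016), jump to mode 1
Mode 1: flow for 0.7428 to horizon, guard not reached → x = (-0.3421)

1 0.8656 0->1
final: 1 -0.3421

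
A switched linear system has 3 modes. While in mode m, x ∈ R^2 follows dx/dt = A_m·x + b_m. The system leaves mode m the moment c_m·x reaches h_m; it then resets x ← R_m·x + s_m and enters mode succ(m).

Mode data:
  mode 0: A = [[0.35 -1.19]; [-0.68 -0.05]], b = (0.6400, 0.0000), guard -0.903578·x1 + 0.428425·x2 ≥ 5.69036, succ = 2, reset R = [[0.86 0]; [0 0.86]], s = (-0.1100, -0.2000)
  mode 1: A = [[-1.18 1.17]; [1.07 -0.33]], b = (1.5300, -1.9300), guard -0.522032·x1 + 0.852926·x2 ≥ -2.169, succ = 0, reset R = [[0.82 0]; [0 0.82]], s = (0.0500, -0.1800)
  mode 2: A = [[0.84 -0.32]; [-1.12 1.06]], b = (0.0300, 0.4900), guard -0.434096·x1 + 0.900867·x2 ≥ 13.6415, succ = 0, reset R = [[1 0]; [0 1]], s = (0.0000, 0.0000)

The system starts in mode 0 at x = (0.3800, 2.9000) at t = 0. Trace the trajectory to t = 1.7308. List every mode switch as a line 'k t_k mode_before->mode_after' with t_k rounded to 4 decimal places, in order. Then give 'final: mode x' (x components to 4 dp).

1 1.2625 0->2
final: 2 -6.7283 9.1966

Mode 0: guard c·x = 5.6904 hit at Δt = 1.2625 (t = 1.2625), x⁻ = (-4.3408, 4.1269) → reset → x⁺ = (-3.8431, 3.3491), jump to mode 2
Mode 2: flow for 0.4683 to horizon, guard not reached → x = (-6.7283, 9.1966)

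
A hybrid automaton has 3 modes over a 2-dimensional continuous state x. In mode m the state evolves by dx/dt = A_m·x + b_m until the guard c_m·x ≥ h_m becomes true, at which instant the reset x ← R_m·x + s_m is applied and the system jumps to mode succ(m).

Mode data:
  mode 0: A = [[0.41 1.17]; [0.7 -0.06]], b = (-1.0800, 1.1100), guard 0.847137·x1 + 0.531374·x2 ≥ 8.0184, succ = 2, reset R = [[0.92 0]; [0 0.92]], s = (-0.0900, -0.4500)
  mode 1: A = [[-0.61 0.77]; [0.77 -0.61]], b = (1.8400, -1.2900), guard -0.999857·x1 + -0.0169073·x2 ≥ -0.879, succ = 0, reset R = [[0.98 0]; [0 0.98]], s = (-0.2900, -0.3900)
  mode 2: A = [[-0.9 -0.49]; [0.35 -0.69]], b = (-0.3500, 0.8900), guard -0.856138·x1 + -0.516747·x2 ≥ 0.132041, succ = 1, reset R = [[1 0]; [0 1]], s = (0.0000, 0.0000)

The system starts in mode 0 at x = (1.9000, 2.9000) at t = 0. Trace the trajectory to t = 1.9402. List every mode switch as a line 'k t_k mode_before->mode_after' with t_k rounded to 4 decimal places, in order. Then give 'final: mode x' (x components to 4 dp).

Mode 0: guard c·x = 8.0184 hit at Δt = 0.7877 (t = 0.7877), x⁻ = (5.9657, 5.5791) → reset → x⁺ = (5.3985, 4.6828), jump to mode 2
Mode 2: flow for 1.1525 to horizon, guard not reached → x = (0.2585, 3.3789)

1 0.7877 0->2
final: 2 0.2585 3.3789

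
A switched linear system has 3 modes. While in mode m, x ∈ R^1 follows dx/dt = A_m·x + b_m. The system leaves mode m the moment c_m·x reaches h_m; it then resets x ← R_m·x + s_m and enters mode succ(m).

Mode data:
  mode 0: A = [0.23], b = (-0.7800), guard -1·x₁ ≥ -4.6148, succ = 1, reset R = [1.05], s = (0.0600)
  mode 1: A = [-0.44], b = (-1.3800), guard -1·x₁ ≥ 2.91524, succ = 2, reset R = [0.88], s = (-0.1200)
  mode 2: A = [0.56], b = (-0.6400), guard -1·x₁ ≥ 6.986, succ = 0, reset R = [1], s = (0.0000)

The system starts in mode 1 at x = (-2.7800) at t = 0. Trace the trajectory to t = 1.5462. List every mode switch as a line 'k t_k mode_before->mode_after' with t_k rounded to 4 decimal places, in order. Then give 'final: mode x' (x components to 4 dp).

1 1.0846 1->2
final: 2 -3.8146

Mode 1: guard c·x = 2.9152 hit at Δt = 1.0846 (t = 1.0846), x⁻ = (-2.9152) → reset → x⁺ = (-2.6854), jump to mode 2
Mode 2: flow for 0.4616 to horizon, guard not reached → x = (-3.8146)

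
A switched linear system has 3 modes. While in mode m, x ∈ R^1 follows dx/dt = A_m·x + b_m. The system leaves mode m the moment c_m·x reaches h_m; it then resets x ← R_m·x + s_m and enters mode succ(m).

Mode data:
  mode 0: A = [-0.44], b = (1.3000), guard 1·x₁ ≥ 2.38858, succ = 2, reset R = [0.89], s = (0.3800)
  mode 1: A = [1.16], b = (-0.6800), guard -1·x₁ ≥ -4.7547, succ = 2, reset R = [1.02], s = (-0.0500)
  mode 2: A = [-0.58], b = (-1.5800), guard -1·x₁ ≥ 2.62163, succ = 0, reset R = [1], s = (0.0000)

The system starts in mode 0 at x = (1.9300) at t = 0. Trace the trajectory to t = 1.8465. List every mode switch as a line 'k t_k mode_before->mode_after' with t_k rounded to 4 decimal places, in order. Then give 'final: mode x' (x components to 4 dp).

1 1.3488 0->2
final: 2 1.1945

Mode 0: guard c·x = 2.3886 hit at Δt = 1.3488 (t = 1.3488), x⁻ = (2.3886) → reset → x⁺ = (2.5058), jump to mode 2
Mode 2: flow for 0.4977 to horizon, guard not reached → x = (1.1945)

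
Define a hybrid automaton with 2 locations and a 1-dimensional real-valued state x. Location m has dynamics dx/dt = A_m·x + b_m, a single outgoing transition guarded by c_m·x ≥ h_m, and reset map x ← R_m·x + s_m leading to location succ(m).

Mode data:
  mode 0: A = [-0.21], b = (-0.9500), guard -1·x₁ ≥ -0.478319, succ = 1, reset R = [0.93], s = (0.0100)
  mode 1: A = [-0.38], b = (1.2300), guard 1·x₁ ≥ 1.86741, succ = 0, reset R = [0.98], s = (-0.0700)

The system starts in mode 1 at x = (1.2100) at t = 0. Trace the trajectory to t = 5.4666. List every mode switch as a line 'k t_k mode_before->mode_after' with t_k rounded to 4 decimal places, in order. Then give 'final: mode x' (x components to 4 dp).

1 1.0318 1->0
2 2.1181 0->1
3 3.9833 1->0
4 5.0696 0->1
final: 1 0.8444

Mode 1: guard c·x = 1.8674 hit at Δt = 1.0318 (t = 1.0318), x⁻ = (1.8674) → reset → x⁺ = (1.7601), jump to mode 0
Mode 0: guard c·x = -0.4783 hit at Δt = 1.0863 (t = 2.1181), x⁻ = (0.4783) → reset → x⁺ = (0.4548), jump to mode 1
Mode 1: guard c·x = 1.8674 hit at Δt = 1.8652 (t = 3.9833), x⁻ = (1.8674) → reset → x⁺ = (1.7601), jump to mode 0
Mode 0: guard c·x = -0.4783 hit at Δt = 1.0863 (t = 5.0696), x⁻ = (0.4783) → reset → x⁺ = (0.4548), jump to mode 1
Mode 1: flow for 0.3970 to horizon, guard not reached → x = (0.8444)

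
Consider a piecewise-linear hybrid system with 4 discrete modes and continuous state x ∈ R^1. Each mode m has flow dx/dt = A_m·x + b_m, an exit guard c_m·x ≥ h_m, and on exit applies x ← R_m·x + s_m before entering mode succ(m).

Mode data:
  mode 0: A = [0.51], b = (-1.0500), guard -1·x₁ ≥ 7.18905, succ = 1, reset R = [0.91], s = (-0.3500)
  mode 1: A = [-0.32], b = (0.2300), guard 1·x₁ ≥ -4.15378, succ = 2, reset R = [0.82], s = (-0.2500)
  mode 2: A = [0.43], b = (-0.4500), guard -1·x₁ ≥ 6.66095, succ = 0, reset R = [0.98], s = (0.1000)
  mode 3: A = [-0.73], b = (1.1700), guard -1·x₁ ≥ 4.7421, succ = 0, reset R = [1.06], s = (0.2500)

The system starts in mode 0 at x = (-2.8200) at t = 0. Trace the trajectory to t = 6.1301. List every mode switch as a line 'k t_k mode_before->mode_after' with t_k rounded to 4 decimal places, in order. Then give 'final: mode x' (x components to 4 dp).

Mode 0: guard c·x = 7.1890 hit at Δt = 1.2539 (t = 1.2539), x⁻ = (-7.1890) → reset → x⁺ = (-6.8920), jump to mode 1
Mode 1: guard c·x = -4.1538 hit at Δt = 1.3936 (t = 2.6475), x⁻ = (-4.1538) → reset → x⁺ = (-3.6561), jump to mode 2
Mode 2: guard c·x = 6.6609 hit at Δt = 1.1490 (t = 3.7965), x⁻ = (-6.6609) → reset → x⁺ = (-6.4277), jump to mode 0
Mode 0: guard c·x = 7.1890 hit at Δt = 0.1685 (t = 3.9650), x⁻ = (-7.1890) → reset → x⁺ = (-6.8920), jump to mode 1
Mode 1: guard c·x = -4.1538 hit at Δt = 1.3936 (t = 5.3586), x⁻ = (-4.1538) → reset → x⁺ = (-3.6561), jump to mode 2
Mode 2: flow for 0.7715 to horizon, guard not reached → x = (-5.5062)

1 1.2539 0->1
2 2.6475 1->2
3 3.7965 2->0
4 3.9650 0->1
5 5.3586 1->2
final: 2 -5.5062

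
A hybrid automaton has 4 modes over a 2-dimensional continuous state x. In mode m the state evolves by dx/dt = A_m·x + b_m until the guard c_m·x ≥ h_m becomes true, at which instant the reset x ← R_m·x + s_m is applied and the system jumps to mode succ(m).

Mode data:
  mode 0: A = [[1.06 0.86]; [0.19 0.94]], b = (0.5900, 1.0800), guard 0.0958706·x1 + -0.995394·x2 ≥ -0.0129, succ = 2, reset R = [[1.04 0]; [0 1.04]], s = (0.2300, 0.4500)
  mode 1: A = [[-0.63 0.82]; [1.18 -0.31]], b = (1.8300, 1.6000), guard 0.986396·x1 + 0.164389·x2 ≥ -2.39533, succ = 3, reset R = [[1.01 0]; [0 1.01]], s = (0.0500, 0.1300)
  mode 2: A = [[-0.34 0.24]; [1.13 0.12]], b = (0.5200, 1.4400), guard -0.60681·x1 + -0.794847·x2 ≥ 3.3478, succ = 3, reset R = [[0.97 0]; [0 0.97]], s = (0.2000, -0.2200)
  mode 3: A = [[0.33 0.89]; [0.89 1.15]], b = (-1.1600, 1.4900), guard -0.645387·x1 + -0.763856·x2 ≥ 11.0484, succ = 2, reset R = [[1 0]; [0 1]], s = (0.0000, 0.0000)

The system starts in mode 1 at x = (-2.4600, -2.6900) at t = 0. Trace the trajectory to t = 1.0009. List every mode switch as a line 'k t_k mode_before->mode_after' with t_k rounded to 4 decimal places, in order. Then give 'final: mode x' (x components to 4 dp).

1 0.5133 1->3
final: 3 -4.6764 -5.4582

Mode 1: guard c·x = -2.3953 hit at Δt = 0.5133 (t = 0.5133), x⁻ = (-1.9680, -2.7624) → reset → x⁺ = (-1.9377, -2.6600), jump to mode 3
Mode 3: flow for 0.4876 to horizon, guard not reached → x = (-4.6764, -5.4582)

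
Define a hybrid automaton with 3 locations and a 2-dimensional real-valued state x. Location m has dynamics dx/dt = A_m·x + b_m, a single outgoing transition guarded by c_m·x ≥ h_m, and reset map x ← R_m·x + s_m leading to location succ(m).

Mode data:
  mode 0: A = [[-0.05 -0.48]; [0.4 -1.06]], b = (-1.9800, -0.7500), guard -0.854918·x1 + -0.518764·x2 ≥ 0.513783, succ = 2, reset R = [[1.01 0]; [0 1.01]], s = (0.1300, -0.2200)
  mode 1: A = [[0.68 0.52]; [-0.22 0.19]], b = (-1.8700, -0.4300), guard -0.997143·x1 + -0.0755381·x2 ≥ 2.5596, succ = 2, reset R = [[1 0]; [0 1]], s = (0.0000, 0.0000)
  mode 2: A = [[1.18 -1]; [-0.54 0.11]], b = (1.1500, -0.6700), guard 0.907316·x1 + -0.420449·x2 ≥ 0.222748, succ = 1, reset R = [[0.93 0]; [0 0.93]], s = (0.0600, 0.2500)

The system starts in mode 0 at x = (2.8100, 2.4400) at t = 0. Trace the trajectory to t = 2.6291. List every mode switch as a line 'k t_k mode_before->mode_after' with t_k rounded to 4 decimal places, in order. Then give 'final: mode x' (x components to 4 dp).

1 1.3538 0->2
2 2.0459 2->1
final: 1 -1.2396 -0.3203

Mode 0: guard c·x = 0.5138 hit at Δt = 1.3538 (t = 1.3538), x⁻ = (-0.7146, 0.1872) → reset → x⁺ = (-0.5917, -0.0309), jump to mode 2
Mode 2: guard c·x = 0.2227 hit at Δt = 0.6921 (t = 2.0459), x⁻ = (0.0663, -0.3866) → reset → x⁺ = (0.1217, -0.1096), jump to mode 1
Mode 1: flow for 0.5832 to horizon, guard not reached → x = (-1.2396, -0.3203)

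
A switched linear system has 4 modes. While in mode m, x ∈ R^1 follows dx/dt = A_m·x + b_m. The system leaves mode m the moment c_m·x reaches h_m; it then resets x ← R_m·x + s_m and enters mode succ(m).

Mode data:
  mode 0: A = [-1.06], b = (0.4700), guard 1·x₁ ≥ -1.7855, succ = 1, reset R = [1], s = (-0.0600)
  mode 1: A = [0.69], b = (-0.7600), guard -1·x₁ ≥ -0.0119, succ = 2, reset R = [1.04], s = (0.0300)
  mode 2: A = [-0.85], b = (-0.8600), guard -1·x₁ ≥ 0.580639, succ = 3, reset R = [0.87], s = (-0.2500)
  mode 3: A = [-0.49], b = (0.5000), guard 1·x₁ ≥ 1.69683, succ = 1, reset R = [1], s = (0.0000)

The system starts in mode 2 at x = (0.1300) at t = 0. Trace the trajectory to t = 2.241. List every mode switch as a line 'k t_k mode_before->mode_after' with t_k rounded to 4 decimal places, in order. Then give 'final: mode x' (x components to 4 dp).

1 1.1458 2->3
final: 3 -0.0178

Mode 2: guard c·x = 0.5806 hit at Δt = 1.1458 (t = 1.1458), x⁻ = (-0.5806) → reset → x⁺ = (-0.7552), jump to mode 3
Mode 3: flow for 1.0952 to horizon, guard not reached → x = (-0.0178)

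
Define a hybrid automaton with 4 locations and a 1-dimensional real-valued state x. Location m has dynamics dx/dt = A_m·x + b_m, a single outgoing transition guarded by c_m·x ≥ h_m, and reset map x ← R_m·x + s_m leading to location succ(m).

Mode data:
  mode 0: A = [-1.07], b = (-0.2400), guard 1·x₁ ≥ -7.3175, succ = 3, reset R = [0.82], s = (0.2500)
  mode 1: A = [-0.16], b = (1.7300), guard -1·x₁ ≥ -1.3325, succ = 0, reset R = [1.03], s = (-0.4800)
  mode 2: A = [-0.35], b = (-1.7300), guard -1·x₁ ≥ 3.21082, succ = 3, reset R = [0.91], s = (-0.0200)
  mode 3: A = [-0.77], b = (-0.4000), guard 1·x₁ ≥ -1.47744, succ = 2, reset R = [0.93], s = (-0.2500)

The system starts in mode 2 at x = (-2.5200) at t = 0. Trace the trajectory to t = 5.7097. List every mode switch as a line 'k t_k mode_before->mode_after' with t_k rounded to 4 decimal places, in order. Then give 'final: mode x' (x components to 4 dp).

1 0.9590 2->3
2 2.1638 3->2
3 4.0218 2->3
4 5.2266 3->2
final: 2 -2.1403

Mode 2: guard c·x = 3.2108 hit at Δt = 0.9590 (t = 0.9590), x⁻ = (-3.2108) → reset → x⁺ = (-2.9418), jump to mode 3
Mode 3: guard c·x = -1.4774 hit at Δt = 1.2048 (t = 2.1638), x⁻ = (-1.4774) → reset → x⁺ = (-1.6240), jump to mode 2
Mode 2: guard c·x = 3.2108 hit at Δt = 1.8580 (t = 4.0218), x⁻ = (-3.2108) → reset → x⁺ = (-2.9418), jump to mode 3
Mode 3: guard c·x = -1.4774 hit at Δt = 1.2048 (t = 5.2266), x⁻ = (-1.4774) → reset → x⁺ = (-1.6240), jump to mode 2
Mode 2: flow for 0.4831 to horizon, guard not reached → x = (-2.1403)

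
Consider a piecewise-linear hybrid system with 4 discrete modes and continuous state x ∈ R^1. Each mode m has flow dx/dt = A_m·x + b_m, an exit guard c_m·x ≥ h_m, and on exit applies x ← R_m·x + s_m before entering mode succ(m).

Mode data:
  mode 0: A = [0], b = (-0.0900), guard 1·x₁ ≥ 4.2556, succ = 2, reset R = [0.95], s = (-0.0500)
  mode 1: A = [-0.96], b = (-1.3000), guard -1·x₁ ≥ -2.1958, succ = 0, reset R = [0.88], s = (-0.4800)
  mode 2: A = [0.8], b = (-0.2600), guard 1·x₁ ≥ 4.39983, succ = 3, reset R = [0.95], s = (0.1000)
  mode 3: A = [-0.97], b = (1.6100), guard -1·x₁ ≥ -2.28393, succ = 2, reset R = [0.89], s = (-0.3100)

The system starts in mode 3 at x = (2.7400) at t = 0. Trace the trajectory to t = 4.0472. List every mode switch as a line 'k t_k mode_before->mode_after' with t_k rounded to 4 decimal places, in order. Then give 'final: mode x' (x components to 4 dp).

1 0.5655 3->2
2 1.9030 2->3
3 3.3820 3->2
final: 2 2.7048

Mode 3: guard c·x = -2.2839 hit at Δt = 0.5655 (t = 0.5655), x⁻ = (2.2839) → reset → x⁺ = (1.7227), jump to mode 2
Mode 2: guard c·x = 4.3998 hit at Δt = 1.3375 (t = 1.9030), x⁻ = (4.3998) → reset → x⁺ = (4.2798), jump to mode 3
Mode 3: guard c·x = -2.2839 hit at Δt = 1.4789 (t = 3.3820), x⁻ = (2.2839) → reset → x⁺ = (1.7227), jump to mode 2
Mode 2: flow for 0.6652 to horizon, guard not reached → x = (2.7048)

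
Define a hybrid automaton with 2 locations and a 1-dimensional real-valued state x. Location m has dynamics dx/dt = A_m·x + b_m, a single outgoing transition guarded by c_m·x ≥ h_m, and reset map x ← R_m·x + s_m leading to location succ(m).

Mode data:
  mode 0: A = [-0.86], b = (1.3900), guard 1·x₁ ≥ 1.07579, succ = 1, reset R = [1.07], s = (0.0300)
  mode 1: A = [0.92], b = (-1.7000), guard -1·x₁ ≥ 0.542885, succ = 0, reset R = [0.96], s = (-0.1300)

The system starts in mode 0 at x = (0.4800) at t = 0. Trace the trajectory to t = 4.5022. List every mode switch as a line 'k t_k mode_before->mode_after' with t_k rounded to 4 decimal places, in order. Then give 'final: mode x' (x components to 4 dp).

Mode 0: guard c·x = 1.0758 hit at Δt = 0.8640 (t = 0.8640), x⁻ = (1.0758) → reset → x⁺ = (1.1811), jump to mode 1
Mode 1: guard c·x = 0.5429 hit at Δt = 1.3880 (t = 2.2520), x⁻ = (-0.5429) → reset → x⁺ = (-0.6512), jump to mode 0
Mode 0: guard c·x = 1.0758 hit at Δt = 1.6674 (t = 3.9194), x⁻ = (1.0758) → reset → x⁺ = (1.1811), jump to mode 1
Mode 1: flow for 0.5828 to horizon, guard not reached → x = (0.7080)

1 0.8640 0->1
2 2.2520 1->0
3 3.9194 0->1
final: 1 0.7080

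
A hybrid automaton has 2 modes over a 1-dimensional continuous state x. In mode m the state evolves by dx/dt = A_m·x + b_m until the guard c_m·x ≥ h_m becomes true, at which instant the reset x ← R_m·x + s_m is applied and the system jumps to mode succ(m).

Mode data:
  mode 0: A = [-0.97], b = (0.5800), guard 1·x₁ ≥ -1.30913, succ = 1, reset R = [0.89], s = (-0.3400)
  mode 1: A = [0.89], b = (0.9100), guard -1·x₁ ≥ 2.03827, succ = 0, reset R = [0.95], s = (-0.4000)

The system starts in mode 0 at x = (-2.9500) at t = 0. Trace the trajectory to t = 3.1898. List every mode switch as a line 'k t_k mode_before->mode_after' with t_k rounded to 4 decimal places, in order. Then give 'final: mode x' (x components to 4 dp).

Mode 0: guard c·x = -1.3091 hit at Δt = 0.6400 (t = 0.6400), x⁻ = (-1.3091) → reset → x⁺ = (-1.5051), jump to mode 1
Mode 1: guard c·x = 2.0383 hit at Δt = 0.8361 (t = 1.4761), x⁻ = (-2.0383) → reset → x⁺ = (-2.3364), jump to mode 0
Mode 0: guard c·x = -1.3091 hit at Δt = 0.4442 (t = 1.9203), x⁻ = (-1.3091) → reset → x⁺ = (-1.5051), jump to mode 1
Mode 1: guard c·x = 2.0383 hit at Δt = 0.8361 (t = 2.7564), x⁻ = (-2.0383) → reset → x⁺ = (-2.3364), jump to mode 0
Mode 0: flow for 0.4334 to horizon, guard not reached → x = (-1.3293)

1 0.6400 0->1
2 1.4761 1->0
3 1.9203 0->1
4 2.7564 1->0
final: 0 -1.3293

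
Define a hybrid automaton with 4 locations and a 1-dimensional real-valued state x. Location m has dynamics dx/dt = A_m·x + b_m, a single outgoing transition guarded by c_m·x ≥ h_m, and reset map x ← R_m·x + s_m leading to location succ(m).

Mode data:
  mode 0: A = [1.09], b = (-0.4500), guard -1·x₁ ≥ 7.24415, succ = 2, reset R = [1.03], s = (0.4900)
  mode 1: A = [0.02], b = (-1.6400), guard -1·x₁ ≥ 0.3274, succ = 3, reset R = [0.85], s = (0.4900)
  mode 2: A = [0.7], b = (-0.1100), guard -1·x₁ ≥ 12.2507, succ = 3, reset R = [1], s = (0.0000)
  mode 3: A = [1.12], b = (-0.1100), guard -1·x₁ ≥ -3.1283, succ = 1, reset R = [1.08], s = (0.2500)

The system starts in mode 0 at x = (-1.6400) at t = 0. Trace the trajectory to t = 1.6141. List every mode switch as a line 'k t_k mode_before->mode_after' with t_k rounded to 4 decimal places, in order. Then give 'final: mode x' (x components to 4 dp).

Mode 0: guard c·x = 7.2442 hit at Δt = 1.2077 (t = 1.2077), x⁻ = (-7.2442) → reset → x⁺ = (-6.9715), jump to mode 2
Mode 2: flow for 0.4064 to horizon, guard not reached → x = (-9.3173)

1 1.2077 0->2
final: 2 -9.3173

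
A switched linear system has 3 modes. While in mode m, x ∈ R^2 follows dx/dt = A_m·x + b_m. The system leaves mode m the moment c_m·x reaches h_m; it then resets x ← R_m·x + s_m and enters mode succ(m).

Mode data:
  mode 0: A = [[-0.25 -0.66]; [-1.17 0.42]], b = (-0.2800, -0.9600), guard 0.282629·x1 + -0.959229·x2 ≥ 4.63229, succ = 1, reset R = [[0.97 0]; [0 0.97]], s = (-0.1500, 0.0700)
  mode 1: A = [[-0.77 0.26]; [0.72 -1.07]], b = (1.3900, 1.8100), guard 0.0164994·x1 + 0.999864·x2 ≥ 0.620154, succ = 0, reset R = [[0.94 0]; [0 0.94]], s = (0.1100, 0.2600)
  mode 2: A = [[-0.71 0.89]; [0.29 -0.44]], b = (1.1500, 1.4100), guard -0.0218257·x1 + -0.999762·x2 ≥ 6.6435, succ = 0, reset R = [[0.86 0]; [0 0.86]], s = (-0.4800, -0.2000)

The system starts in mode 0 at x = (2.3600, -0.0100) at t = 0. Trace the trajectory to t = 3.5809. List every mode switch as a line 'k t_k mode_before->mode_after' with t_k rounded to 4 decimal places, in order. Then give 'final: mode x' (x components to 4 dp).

Mode 0: guard c·x = 4.6323 hit at Δt = 0.8990 (t = 0.8990), x⁻ = (2.6926, -4.0358) → reset → x⁺ = (2.4618, -3.8448), jump to mode 1
Mode 1: guard c·x = 0.6202 hit at Δt = 0.9577 (t = 1.8567), x⁻ = (1.9484, 0.5881) → reset → x⁺ = (1.9415, 0.8128), jump to mode 0
Mode 0: guard c·x = 4.6323 hit at Δt = 1.3944 (t = 3.2511), x⁻ = (2.2412, -4.1688) → reset → x⁺ = (2.0240, -3.9738), jump to mode 1
Mode 1: flow for 0.3298 to horizon, guard not reached → x = (1.7602, -1.9164)

1 0.8990 0->1
2 1.8567 1->0
3 3.2511 0->1
final: 1 1.7602 -1.9164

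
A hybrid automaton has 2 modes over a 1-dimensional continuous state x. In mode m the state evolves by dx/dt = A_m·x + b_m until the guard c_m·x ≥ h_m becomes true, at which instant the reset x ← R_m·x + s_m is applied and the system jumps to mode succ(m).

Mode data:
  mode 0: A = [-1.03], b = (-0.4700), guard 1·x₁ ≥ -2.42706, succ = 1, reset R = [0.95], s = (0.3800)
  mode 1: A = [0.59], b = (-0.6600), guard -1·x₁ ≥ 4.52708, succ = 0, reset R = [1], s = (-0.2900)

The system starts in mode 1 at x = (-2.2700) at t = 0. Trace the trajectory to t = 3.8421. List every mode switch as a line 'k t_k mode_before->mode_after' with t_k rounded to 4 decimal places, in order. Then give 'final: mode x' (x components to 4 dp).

1 0.8652 1->0
2 1.6363 0->1
3 2.6831 1->0
4 3.4542 0->1
final: 1 -2.7086

Mode 1: guard c·x = 4.5271 hit at Δt = 0.8652 (t = 0.8652), x⁻ = (-4.5271) → reset → x⁺ = (-4.8171), jump to mode 0
Mode 0: guard c·x = -2.4271 hit at Δt = 0.7711 (t = 1.6363), x⁻ = (-2.4271) → reset → x⁺ = (-1.9257), jump to mode 1
Mode 1: guard c·x = 4.5271 hit at Δt = 1.0468 (t = 2.6831), x⁻ = (-4.5271) → reset → x⁺ = (-4.8171), jump to mode 0
Mode 0: guard c·x = -2.4271 hit at Δt = 0.7711 (t = 3.4542), x⁻ = (-2.4271) → reset → x⁺ = (-1.9257), jump to mode 1
Mode 1: flow for 0.3879 to horizon, guard not reached → x = (-2.7086)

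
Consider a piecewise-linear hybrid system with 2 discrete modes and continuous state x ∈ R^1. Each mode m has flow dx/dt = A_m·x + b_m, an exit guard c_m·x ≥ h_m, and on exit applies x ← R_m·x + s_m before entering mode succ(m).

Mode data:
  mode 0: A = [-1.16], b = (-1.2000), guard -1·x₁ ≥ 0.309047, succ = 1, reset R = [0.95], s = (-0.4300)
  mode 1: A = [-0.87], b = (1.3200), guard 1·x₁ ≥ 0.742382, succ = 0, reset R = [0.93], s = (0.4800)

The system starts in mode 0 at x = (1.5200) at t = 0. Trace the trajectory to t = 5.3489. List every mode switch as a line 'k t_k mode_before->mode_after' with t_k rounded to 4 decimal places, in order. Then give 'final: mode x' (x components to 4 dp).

Mode 0: guard c·x = 0.3090 hit at Δt = 1.0852 (t = 1.0852), x⁻ = (-0.3090) → reset → x⁺ = (-0.7236), jump to mode 1
Mode 1: guard c·x = 0.7424 hit at Δt = 1.2206 (t = 2.3058), x⁻ = (0.7424) → reset → x⁺ = (1.1704), jump to mode 0
Mode 0: guard c·x = 0.3090 hit at Δt = 0.9583 (t = 3.2641), x⁻ = (-0.3090) → reset → x⁺ = (-0.7236), jump to mode 1
Mode 1: guard c·x = 0.7424 hit at Δt = 1.2206 (t = 4.4847), x⁻ = (0.7424) → reset → x⁺ = (1.1704), jump to mode 0
Mode 0: flow for 0.8642 to horizon, guard not reached → x = (-0.2253)

1 1.0852 0->1
2 2.3058 1->0
3 3.2641 0->1
4 4.4847 1->0
final: 0 -0.2253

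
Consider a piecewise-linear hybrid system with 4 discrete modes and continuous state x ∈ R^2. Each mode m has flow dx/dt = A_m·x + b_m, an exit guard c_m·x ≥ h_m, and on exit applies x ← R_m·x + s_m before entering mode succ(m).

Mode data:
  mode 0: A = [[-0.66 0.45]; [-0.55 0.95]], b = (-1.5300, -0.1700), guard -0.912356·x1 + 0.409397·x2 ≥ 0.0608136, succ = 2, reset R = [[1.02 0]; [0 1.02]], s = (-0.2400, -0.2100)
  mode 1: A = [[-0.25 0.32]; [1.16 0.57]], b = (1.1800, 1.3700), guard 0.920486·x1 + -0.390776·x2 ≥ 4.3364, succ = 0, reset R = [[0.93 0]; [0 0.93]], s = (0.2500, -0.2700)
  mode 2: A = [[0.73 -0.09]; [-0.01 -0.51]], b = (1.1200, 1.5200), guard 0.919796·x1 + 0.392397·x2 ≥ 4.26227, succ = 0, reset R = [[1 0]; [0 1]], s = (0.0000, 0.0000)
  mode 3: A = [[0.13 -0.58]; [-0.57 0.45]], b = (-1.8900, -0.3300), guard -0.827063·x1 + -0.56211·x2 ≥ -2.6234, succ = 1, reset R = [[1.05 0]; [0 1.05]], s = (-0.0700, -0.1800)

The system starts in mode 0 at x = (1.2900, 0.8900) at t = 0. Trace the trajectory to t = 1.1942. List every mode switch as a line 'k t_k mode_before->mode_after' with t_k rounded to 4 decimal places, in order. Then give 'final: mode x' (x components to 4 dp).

Mode 0: guard c·x = 0.0608 hit at Δt = 0.5414 (t = 0.5414), x⁻ = (0.3983, 1.0361) → reset → x⁺ = (0.1663, 0.8469), jump to mode 2
Mode 2: flow for 0.6528 to horizon, guard not reached → x = (1.1186, 1.4475)

1 0.5414 0->2
final: 2 1.1186 1.4475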